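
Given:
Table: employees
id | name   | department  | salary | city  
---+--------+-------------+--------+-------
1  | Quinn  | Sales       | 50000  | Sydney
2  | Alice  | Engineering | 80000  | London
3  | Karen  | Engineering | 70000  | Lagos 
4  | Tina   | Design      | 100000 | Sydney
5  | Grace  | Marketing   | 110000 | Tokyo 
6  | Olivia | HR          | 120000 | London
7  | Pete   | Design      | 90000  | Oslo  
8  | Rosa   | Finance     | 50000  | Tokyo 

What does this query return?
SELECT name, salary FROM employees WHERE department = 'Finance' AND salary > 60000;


Filtering: department = 'Finance' AND salary > 60000
Matching: 0 rows

Empty result set (0 rows)


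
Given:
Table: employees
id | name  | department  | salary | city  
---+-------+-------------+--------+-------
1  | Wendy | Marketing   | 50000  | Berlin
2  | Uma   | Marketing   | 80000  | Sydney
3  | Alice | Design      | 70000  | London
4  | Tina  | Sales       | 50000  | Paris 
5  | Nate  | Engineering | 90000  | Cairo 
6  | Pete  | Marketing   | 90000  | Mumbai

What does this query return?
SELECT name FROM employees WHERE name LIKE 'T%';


LIKE 'T%' matches names starting with 'T'
Matching: 1

1 rows:
Tina


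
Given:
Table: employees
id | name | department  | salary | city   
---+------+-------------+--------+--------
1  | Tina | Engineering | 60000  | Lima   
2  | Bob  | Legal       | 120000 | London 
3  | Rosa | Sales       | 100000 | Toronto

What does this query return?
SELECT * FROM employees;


SELECT * returns all 3 rows with all columns

3 rows:
1, Tina, Engineering, 60000, Lima
2, Bob, Legal, 120000, London
3, Rosa, Sales, 100000, Toronto


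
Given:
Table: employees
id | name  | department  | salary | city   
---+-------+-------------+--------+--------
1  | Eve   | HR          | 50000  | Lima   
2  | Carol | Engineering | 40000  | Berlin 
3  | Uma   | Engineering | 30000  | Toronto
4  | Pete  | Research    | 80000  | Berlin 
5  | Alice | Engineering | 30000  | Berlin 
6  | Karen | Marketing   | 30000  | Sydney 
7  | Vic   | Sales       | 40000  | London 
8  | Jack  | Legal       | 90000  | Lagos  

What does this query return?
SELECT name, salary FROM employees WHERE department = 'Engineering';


Filtering: department = 'Engineering'
Matching rows: 3

3 rows:
Carol, 40000
Uma, 30000
Alice, 30000


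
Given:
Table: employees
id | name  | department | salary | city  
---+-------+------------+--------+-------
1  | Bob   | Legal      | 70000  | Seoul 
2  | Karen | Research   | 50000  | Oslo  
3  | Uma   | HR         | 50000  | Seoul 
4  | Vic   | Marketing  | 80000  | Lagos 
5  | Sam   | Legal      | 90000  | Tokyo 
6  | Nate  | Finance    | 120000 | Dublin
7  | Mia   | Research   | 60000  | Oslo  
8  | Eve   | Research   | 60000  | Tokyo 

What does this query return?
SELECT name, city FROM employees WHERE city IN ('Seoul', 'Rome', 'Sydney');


Filtering: city IN ('Seoul', 'Rome', 'Sydney')
Matching: 2 rows

2 rows:
Bob, Seoul
Uma, Seoul


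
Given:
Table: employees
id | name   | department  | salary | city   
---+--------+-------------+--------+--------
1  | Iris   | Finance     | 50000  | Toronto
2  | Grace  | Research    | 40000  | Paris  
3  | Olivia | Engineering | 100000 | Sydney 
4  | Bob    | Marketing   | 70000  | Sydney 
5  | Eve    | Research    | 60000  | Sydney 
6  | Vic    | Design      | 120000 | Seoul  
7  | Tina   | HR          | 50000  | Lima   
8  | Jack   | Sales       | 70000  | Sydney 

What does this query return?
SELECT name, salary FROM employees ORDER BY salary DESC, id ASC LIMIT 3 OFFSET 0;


Sort by salary DESC (id ASC tiebreak), then skip 0 and take 3
Rows 1 through 3

3 rows:
Vic, 120000
Olivia, 100000
Bob, 70000


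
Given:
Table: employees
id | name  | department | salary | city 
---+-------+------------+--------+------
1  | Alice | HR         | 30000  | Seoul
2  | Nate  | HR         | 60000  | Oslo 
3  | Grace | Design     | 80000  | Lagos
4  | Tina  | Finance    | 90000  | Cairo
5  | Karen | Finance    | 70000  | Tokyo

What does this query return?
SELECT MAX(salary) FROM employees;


Salaries: 30000, 60000, 80000, 90000, 70000
MAX = 90000

90000


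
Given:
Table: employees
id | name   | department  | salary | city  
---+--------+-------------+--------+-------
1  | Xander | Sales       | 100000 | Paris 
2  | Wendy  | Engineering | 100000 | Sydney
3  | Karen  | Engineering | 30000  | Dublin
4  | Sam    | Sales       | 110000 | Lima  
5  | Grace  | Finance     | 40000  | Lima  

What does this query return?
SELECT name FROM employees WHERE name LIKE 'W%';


LIKE 'W%' matches names starting with 'W'
Matching: 1

1 rows:
Wendy


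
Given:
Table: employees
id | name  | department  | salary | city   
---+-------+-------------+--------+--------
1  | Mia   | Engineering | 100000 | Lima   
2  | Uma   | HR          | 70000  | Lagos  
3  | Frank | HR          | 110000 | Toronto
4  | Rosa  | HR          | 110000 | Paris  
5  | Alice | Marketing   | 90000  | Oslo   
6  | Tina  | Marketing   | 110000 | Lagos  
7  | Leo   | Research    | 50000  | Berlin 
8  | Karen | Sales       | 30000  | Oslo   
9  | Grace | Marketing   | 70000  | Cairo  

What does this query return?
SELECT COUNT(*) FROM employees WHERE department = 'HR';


Counting rows where department = 'HR'
  Uma -> MATCH
  Frank -> MATCH
  Rosa -> MATCH


3


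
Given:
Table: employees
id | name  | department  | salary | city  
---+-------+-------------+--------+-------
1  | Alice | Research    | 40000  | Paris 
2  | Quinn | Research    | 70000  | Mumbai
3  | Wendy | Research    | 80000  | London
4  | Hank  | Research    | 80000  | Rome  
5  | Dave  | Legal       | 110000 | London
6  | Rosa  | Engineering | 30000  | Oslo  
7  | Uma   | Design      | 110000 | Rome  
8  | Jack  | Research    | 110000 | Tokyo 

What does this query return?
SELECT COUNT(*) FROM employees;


COUNT(*) counts all rows

8


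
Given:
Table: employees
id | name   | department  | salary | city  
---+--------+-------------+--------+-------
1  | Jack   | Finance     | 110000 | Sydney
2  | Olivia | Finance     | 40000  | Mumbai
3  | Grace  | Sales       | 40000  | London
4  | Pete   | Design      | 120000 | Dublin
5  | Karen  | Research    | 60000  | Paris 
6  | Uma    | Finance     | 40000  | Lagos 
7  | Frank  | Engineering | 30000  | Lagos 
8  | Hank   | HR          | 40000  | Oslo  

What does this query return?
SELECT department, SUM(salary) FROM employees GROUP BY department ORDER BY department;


Summing salary within each department:
  Design: 120000 = 120000
  Engineering: 30000 = 30000
  Finance: 110000 + 40000 + 40000 = 190000
  HR: 40000 = 40000
  Research: 60000 = 60000
  Sales: 40000 = 40000


6 groups:
Design, 120000
Engineering, 30000
Finance, 190000
HR, 40000
Research, 60000
Sales, 40000


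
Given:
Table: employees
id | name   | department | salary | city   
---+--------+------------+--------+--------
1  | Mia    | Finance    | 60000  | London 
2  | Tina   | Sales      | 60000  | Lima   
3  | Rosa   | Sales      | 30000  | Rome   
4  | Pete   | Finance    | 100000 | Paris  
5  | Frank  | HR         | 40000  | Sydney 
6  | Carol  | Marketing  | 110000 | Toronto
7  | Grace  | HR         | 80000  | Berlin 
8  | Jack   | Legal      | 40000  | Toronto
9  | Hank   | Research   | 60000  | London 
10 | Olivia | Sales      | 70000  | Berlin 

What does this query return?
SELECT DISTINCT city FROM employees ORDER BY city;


All 'city' values (row order): London, Lima, Rome, Paris, Sydney, Toronto, Berlin, Toronto, London, Berlin
Removing duplicates leaves 7 unique value(s).

7 values:
Berlin
Lima
London
Paris
Rome
Sydney
Toronto


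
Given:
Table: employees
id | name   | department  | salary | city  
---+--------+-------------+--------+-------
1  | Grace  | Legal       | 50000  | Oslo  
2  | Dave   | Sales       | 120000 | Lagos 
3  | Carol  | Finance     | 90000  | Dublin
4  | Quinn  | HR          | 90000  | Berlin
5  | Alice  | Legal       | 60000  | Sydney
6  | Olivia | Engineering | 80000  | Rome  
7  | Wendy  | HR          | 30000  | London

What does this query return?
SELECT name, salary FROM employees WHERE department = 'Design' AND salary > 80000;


Filtering: department = 'Design' AND salary > 80000
Matching: 0 rows

Empty result set (0 rows)


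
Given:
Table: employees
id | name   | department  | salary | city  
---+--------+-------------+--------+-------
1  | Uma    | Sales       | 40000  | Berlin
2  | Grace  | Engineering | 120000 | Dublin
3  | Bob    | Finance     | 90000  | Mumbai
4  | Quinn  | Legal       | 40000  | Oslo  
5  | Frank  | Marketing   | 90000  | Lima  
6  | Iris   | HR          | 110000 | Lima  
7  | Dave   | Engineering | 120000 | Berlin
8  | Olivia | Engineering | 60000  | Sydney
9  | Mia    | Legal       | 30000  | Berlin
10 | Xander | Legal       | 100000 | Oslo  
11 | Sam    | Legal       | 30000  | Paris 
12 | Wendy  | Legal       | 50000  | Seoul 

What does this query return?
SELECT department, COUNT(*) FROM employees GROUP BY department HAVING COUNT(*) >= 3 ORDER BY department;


Groups with count >= 3:
  Engineering: 3 -> PASS
  Legal: 5 -> PASS
  Finance: 1 -> filtered out
  HR: 1 -> filtered out
  Marketing: 1 -> filtered out
  Sales: 1 -> filtered out


2 groups:
Engineering, 3
Legal, 5


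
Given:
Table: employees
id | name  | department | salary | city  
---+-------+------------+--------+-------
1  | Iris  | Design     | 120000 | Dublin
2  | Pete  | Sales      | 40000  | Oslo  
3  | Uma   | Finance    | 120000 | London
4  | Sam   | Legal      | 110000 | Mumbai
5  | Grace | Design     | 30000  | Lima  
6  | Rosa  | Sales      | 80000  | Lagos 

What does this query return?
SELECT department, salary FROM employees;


Projecting columns: department, salary

6 rows:
Design, 120000
Sales, 40000
Finance, 120000
Legal, 110000
Design, 30000
Sales, 80000


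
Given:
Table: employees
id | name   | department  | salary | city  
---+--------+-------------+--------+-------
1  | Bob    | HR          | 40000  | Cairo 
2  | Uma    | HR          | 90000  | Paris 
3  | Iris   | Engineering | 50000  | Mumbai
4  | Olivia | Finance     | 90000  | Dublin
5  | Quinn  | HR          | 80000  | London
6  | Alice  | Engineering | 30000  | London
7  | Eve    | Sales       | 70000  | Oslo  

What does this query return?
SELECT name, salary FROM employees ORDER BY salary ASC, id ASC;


Sorting by salary ASC, then id ASC for ties

7 rows:
Alice, 30000
Bob, 40000
Iris, 50000
Eve, 70000
Quinn, 80000
Uma, 90000
Olivia, 90000


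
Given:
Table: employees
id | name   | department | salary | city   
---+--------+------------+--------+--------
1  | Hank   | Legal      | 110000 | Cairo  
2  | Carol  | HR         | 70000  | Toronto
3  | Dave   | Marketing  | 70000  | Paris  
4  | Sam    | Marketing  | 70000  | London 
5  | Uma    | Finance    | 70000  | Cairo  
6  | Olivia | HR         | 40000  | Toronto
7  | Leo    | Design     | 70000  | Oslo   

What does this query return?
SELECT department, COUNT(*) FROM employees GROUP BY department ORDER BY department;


Assigning each row to its department group:
  Hank -> Legal
  Carol -> HR
  Dave -> Marketing
  Sam -> Marketing
  Uma -> Finance
  Olivia -> HR
  Leo -> Design


5 groups:
Design, 1
Finance, 1
HR, 2
Legal, 1
Marketing, 2


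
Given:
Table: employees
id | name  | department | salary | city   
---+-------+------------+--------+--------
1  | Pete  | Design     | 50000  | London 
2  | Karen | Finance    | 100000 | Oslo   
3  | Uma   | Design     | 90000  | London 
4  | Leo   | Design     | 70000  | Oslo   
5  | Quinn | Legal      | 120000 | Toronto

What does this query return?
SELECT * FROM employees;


SELECT * returns all 5 rows with all columns

5 rows:
1, Pete, Design, 50000, London
2, Karen, Finance, 100000, Oslo
3, Uma, Design, 90000, London
4, Leo, Design, 70000, Oslo
5, Quinn, Legal, 120000, Toronto


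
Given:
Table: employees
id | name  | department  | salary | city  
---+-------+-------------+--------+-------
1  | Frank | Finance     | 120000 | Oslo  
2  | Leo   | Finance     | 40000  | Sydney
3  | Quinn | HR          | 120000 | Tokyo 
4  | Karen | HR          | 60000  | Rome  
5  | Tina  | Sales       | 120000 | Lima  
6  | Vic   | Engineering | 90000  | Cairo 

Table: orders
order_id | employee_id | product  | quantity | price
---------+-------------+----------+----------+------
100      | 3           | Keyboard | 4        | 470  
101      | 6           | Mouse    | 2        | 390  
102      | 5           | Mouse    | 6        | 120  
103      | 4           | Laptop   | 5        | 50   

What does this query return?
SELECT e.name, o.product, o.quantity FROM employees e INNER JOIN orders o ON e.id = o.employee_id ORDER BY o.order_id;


Joining employees.id = orders.employee_id:
  employee Quinn (id=3) -> order Keyboard
  employee Vic (id=6) -> order Mouse
  employee Tina (id=5) -> order Mouse
  employee Karen (id=4) -> order Laptop


4 rows:
Quinn, Keyboard, 4
Vic, Mouse, 2
Tina, Mouse, 6
Karen, Laptop, 5


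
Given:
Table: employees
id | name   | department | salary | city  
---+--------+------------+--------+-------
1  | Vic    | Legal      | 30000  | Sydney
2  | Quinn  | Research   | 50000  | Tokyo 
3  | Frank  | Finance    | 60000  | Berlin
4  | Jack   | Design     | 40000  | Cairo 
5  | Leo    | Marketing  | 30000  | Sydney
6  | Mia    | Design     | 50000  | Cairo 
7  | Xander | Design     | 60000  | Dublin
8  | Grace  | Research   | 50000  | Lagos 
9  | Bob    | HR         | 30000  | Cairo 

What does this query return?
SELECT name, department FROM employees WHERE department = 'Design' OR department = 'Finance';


Filtering: department = 'Design' OR 'Finance'
Matching: 4 rows

4 rows:
Frank, Finance
Jack, Design
Mia, Design
Xander, Design


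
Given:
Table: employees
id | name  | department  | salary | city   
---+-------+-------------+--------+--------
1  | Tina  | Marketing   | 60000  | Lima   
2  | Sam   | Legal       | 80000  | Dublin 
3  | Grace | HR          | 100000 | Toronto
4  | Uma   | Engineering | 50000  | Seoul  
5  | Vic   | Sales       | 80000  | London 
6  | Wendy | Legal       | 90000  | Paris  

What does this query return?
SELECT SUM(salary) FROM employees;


SUM(salary) = 60000 + 80000 + 100000 + 50000 + 80000 + 90000 = 460000

460000


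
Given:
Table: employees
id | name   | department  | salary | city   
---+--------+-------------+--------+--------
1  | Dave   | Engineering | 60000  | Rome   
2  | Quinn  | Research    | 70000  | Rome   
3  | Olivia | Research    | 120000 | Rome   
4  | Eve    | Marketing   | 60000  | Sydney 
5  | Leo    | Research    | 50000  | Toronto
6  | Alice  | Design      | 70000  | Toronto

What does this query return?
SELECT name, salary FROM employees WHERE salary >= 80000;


Filtering: salary >= 80000
Matching: 1 rows

1 rows:
Olivia, 120000


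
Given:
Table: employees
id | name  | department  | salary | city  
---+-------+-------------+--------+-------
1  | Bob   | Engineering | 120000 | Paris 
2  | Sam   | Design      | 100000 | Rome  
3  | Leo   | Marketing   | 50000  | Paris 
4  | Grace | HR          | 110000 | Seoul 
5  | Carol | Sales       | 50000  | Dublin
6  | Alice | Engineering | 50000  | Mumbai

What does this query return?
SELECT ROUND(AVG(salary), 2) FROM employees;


SUM(salary) = 480000
COUNT = 6
ROUND(AVG, 2) = ROUND(480000 / 6, 2) = 80000.0

80000.0


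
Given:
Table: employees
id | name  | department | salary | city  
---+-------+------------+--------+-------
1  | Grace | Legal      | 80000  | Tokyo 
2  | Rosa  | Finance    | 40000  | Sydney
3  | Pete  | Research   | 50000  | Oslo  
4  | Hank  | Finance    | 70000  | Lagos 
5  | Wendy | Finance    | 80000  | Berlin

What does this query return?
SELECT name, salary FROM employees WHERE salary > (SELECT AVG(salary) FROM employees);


Subquery: AVG(salary) = 64000.0
Filtering: salary > 64000.0
  Grace (80000) -> MATCH
  Hank (70000) -> MATCH
  Wendy (80000) -> MATCH


3 rows:
Grace, 80000
Hank, 70000
Wendy, 80000


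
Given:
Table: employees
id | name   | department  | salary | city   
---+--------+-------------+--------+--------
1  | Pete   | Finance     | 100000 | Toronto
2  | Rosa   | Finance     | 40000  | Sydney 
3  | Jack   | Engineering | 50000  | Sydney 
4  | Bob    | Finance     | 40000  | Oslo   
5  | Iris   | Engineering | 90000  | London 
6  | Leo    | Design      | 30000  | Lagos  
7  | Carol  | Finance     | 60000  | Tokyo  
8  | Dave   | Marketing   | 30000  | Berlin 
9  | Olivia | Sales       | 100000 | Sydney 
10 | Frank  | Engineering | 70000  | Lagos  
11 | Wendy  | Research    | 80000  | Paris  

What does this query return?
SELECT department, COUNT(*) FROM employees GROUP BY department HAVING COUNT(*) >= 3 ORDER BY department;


Groups with count >= 3:
  Engineering: 3 -> PASS
  Finance: 4 -> PASS
  Design: 1 -> filtered out
  Marketing: 1 -> filtered out
  Research: 1 -> filtered out
  Sales: 1 -> filtered out


2 groups:
Engineering, 3
Finance, 4


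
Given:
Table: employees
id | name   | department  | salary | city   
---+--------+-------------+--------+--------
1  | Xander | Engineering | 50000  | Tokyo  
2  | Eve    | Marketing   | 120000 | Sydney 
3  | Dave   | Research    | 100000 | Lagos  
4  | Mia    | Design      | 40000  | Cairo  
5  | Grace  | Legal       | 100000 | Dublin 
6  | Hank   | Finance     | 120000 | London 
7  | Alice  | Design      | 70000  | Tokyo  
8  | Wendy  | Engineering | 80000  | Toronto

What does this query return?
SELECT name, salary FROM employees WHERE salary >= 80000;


Filtering: salary >= 80000
Matching: 5 rows

5 rows:
Eve, 120000
Dave, 100000
Grace, 100000
Hank, 120000
Wendy, 80000


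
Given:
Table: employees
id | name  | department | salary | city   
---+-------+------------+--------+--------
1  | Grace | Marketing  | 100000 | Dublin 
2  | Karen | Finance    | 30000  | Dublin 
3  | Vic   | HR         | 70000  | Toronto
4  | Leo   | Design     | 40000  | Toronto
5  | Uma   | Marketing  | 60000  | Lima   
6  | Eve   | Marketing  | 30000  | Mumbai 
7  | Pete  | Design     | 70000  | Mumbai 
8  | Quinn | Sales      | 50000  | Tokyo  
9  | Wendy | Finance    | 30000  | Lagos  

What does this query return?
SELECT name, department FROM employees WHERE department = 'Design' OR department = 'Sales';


Filtering: department = 'Design' OR 'Sales'
Matching: 3 rows

3 rows:
Leo, Design
Pete, Design
Quinn, Sales


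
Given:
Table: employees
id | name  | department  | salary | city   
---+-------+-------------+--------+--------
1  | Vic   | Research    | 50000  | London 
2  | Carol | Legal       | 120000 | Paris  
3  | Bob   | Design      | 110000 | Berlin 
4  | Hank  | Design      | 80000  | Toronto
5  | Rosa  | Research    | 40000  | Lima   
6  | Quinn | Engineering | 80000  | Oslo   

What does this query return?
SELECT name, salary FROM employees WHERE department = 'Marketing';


Filtering: department = 'Marketing'
Matching rows: 0

Empty result set (0 rows)


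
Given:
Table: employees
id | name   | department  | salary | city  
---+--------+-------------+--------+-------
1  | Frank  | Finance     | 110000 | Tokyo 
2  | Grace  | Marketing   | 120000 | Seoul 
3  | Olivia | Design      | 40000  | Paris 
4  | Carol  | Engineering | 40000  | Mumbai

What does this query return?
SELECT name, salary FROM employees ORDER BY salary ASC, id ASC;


Sorting by salary ASC, then id ASC for ties

4 rows:
Olivia, 40000
Carol, 40000
Frank, 110000
Grace, 120000


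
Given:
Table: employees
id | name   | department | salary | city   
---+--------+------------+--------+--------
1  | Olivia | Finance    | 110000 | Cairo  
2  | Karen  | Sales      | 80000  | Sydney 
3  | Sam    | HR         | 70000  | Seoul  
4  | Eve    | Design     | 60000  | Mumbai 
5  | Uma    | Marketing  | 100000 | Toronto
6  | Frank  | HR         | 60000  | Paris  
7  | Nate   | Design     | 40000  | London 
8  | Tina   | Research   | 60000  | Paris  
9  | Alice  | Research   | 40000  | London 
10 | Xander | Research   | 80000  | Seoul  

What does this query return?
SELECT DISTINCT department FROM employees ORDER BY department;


All 'department' values (row order): Finance, Sales, HR, Design, Marketing, HR, Design, Research, Research, Research
Removing duplicates leaves 6 unique value(s).

6 values:
Design
Finance
HR
Marketing
Research
Sales


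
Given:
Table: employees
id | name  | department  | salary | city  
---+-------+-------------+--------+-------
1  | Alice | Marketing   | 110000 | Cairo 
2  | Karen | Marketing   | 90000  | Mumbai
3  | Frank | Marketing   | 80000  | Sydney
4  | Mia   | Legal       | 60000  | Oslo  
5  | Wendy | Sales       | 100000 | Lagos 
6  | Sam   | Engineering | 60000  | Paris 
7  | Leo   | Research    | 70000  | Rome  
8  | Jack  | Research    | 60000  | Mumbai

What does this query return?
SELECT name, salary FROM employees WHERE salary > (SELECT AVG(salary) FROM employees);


Subquery: AVG(salary) = 78750.0
Filtering: salary > 78750.0
  Alice (110000) -> MATCH
  Karen (90000) -> MATCH
  Frank (80000) -> MATCH
  Wendy (100000) -> MATCH


4 rows:
Alice, 110000
Karen, 90000
Frank, 80000
Wendy, 100000


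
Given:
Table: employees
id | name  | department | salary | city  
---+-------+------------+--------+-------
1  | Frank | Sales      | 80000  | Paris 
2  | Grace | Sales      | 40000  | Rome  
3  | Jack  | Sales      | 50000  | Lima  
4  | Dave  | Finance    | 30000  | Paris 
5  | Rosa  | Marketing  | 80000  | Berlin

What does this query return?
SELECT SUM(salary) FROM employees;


SUM(salary) = 80000 + 40000 + 50000 + 30000 + 80000 = 280000

280000


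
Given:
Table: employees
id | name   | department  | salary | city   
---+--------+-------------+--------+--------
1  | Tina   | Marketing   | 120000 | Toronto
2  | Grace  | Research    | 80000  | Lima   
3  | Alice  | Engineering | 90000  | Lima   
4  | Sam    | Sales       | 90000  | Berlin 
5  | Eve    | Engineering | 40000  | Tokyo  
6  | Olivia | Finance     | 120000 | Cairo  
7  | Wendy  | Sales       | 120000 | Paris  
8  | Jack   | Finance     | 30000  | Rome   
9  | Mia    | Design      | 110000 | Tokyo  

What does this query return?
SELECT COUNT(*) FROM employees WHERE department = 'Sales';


Counting rows where department = 'Sales'
  Sam -> MATCH
  Wendy -> MATCH


2


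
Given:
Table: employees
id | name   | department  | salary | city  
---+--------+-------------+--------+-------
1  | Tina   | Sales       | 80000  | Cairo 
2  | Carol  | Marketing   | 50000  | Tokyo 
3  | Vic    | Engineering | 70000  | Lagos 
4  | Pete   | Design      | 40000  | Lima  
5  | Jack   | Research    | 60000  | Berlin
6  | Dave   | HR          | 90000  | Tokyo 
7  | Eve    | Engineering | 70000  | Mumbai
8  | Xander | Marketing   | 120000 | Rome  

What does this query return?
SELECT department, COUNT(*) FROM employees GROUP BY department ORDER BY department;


Assigning each row to its department group:
  Tina -> Sales
  Carol -> Marketing
  Vic -> Engineering
  Pete -> Design
  Jack -> Research
  Dave -> HR
  Eve -> Engineering
  Xander -> Marketing


6 groups:
Design, 1
Engineering, 2
HR, 1
Marketing, 2
Research, 1
Sales, 1


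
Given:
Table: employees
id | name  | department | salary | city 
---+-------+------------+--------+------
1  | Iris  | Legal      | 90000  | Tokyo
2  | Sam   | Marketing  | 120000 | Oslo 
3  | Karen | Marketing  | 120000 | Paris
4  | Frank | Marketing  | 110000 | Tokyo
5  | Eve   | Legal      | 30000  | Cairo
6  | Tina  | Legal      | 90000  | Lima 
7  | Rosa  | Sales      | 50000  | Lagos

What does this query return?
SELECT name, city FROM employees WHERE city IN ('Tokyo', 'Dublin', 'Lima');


Filtering: city IN ('Tokyo', 'Dublin', 'Lima')
Matching: 3 rows

3 rows:
Iris, Tokyo
Frank, Tokyo
Tina, Lima


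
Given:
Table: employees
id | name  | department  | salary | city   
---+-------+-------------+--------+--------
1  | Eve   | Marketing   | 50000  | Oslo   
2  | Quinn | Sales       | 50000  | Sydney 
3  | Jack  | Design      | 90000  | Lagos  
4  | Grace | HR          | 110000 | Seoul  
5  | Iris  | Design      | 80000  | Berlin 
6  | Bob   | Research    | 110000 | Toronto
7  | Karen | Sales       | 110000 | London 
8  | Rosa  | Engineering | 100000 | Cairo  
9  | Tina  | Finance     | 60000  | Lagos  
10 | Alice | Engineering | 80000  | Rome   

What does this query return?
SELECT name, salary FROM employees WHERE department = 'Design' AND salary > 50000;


Filtering: department = 'Design' AND salary > 50000
Matching: 2 rows

2 rows:
Jack, 90000
Iris, 80000


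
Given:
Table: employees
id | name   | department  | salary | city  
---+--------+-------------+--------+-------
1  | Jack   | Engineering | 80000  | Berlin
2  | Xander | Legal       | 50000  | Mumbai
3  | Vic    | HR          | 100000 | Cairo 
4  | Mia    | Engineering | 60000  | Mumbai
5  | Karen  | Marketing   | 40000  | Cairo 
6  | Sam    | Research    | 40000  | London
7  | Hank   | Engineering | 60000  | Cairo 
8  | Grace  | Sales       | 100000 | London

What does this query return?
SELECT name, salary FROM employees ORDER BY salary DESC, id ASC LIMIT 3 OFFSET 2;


Sort by salary DESC (id ASC tiebreak), then skip 2 and take 3
Rows 3 through 5

3 rows:
Jack, 80000
Mia, 60000
Hank, 60000


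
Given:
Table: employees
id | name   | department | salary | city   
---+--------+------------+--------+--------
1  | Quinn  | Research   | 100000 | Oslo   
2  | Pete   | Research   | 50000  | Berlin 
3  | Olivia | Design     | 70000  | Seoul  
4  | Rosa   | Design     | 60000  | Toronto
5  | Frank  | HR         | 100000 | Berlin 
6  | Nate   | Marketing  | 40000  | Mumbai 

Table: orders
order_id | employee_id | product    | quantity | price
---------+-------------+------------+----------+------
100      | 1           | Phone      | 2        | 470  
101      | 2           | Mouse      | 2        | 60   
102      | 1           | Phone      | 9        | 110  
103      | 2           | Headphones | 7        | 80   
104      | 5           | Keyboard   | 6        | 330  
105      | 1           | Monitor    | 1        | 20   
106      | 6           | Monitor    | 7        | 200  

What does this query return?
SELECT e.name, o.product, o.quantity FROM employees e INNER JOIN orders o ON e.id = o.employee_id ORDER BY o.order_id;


Joining employees.id = orders.employee_id:
  employee Quinn (id=1) -> order Phone
  employee Pete (id=2) -> order Mouse
  employee Quinn (id=1) -> order Phone
  employee Pete (id=2) -> order Headphones
  employee Frank (id=5) -> order Keyboard
  employee Quinn (id=1) -> order Monitor
  employee Nate (id=6) -> order Monitor


7 rows:
Quinn, Phone, 2
Pete, Mouse, 2
Quinn, Phone, 9
Pete, Headphones, 7
Frank, Keyboard, 6
Quinn, Monitor, 1
Nate, Monitor, 7


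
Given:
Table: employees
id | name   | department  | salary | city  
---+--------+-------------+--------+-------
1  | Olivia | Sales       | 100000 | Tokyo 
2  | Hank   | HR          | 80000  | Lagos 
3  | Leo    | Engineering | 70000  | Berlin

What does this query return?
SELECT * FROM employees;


SELECT * returns all 3 rows with all columns

3 rows:
1, Olivia, Sales, 100000, Tokyo
2, Hank, HR, 80000, Lagos
3, Leo, Engineering, 70000, Berlin


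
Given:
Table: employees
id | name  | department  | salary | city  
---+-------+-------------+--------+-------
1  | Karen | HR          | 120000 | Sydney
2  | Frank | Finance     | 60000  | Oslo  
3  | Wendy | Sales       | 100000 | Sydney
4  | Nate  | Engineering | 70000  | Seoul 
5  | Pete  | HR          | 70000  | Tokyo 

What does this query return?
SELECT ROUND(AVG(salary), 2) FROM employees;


SUM(salary) = 420000
COUNT = 5
ROUND(AVG, 2) = ROUND(420000 / 5, 2) = 84000.0

84000.0


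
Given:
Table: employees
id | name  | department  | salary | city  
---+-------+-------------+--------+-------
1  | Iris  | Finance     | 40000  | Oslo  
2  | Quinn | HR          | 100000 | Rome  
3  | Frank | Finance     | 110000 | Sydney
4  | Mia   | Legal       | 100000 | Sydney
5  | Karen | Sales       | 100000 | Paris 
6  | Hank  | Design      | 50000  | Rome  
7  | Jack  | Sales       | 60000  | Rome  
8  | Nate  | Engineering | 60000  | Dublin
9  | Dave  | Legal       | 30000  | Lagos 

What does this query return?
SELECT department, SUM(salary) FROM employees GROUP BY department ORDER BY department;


Summing salary within each department:
  Design: 50000 = 50000
  Engineering: 60000 = 60000
  Finance: 40000 + 110000 = 150000
  HR: 100000 = 100000
  Legal: 100000 + 30000 = 130000
  Sales: 100000 + 60000 = 160000


6 groups:
Design, 50000
Engineering, 60000
Finance, 150000
HR, 100000
Legal, 130000
Sales, 160000


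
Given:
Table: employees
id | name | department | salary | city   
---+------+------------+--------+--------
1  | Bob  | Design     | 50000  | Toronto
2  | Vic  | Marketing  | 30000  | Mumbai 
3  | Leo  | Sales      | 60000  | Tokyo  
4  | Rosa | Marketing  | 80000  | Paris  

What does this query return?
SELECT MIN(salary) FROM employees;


Salaries: 50000, 30000, 60000, 80000
MIN = 30000

30000


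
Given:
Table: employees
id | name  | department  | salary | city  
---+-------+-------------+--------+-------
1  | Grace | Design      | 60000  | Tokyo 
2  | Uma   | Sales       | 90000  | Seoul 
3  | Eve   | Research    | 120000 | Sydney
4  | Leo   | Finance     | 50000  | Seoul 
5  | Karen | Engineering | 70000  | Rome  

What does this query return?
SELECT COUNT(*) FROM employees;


COUNT(*) counts all rows

5


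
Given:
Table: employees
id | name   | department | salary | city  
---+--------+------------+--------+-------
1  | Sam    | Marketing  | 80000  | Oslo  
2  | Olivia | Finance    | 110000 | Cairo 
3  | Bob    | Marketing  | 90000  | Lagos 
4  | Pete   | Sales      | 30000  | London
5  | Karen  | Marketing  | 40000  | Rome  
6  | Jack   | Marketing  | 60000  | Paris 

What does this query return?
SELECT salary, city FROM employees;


Projecting columns: salary, city

6 rows:
80000, Oslo
110000, Cairo
90000, Lagos
30000, London
40000, Rome
60000, Paris


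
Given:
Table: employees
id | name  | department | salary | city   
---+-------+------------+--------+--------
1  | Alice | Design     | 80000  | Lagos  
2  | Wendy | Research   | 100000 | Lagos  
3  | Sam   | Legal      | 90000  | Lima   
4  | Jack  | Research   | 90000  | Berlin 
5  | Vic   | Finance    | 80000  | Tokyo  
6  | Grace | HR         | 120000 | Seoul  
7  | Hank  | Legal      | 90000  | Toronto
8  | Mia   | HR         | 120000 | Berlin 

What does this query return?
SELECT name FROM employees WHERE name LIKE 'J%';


LIKE 'J%' matches names starting with 'J'
Matching: 1

1 rows:
Jack


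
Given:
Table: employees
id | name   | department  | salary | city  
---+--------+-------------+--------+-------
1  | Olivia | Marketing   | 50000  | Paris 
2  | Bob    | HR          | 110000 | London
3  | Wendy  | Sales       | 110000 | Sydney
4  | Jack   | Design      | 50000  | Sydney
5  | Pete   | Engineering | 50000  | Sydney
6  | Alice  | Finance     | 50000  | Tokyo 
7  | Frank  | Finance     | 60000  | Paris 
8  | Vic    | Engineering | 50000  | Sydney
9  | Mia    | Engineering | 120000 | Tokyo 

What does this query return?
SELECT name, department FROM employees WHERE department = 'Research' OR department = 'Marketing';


Filtering: department = 'Research' OR 'Marketing'
Matching: 1 rows

1 rows:
Olivia, Marketing


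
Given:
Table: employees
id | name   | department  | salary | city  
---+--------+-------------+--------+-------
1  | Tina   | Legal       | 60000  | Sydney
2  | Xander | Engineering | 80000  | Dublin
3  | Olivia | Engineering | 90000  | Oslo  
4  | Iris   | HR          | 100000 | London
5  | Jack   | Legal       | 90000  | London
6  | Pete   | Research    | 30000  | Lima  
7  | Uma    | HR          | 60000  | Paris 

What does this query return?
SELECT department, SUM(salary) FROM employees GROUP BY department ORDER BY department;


Summing salary within each department:
  Engineering: 80000 + 90000 = 170000
  HR: 100000 + 60000 = 160000
  Legal: 60000 + 90000 = 150000
  Research: 30000 = 30000


4 groups:
Engineering, 170000
HR, 160000
Legal, 150000
Research, 30000


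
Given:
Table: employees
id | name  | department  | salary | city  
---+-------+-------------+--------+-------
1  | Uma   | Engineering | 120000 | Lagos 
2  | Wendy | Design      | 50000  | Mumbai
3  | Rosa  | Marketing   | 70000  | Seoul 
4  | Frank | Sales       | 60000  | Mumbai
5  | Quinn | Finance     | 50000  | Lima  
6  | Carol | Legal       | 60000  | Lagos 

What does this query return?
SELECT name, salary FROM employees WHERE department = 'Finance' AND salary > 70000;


Filtering: department = 'Finance' AND salary > 70000
Matching: 0 rows

Empty result set (0 rows)


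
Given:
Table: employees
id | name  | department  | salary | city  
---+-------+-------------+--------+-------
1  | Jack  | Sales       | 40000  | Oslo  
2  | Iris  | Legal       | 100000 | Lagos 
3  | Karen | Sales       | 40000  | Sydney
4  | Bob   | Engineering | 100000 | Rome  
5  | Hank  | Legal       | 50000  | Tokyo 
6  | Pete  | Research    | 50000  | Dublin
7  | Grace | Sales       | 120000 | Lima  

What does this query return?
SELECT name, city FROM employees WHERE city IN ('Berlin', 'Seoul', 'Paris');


Filtering: city IN ('Berlin', 'Seoul', 'Paris')
Matching: 0 rows

Empty result set (0 rows)


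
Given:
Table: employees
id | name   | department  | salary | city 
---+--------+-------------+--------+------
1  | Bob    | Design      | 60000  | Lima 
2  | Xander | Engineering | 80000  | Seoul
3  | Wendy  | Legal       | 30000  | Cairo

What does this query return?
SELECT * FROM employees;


SELECT * returns all 3 rows with all columns

3 rows:
1, Bob, Design, 60000, Lima
2, Xander, Engineering, 80000, Seoul
3, Wendy, Legal, 30000, Cairo


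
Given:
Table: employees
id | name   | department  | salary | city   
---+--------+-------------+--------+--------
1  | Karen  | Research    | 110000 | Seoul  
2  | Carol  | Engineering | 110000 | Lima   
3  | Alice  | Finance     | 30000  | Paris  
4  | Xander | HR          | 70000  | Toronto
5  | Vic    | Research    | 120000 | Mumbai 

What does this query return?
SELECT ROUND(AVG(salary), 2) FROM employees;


SUM(salary) = 440000
COUNT = 5
ROUND(AVG, 2) = ROUND(440000 / 5, 2) = 88000.0

88000.0


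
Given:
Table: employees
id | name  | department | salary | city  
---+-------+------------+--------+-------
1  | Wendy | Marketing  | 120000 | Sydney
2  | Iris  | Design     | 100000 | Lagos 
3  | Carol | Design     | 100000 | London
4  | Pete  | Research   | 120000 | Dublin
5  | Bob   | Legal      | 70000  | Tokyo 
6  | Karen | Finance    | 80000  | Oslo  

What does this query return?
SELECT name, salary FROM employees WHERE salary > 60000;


Filtering: salary > 60000
Matching: 6 rows

6 rows:
Wendy, 120000
Iris, 100000
Carol, 100000
Pete, 120000
Bob, 70000
Karen, 80000


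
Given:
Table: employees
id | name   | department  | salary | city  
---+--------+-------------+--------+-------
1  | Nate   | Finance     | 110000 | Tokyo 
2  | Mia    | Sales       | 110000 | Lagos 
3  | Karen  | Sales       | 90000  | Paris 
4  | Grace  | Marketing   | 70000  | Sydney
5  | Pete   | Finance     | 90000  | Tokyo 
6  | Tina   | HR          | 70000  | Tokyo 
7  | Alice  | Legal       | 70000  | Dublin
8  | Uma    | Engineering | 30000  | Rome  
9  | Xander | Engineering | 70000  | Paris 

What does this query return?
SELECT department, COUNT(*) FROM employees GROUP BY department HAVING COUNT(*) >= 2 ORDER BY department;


Groups with count >= 2:
  Engineering: 2 -> PASS
  Finance: 2 -> PASS
  Sales: 2 -> PASS
  HR: 1 -> filtered out
  Legal: 1 -> filtered out
  Marketing: 1 -> filtered out


3 groups:
Engineering, 2
Finance, 2
Sales, 2


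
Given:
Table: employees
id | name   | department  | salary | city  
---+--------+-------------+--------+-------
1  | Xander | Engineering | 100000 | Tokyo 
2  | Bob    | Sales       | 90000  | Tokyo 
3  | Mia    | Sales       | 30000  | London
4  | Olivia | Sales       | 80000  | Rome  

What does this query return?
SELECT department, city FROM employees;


Projecting columns: department, city

4 rows:
Engineering, Tokyo
Sales, Tokyo
Sales, London
Sales, Rome


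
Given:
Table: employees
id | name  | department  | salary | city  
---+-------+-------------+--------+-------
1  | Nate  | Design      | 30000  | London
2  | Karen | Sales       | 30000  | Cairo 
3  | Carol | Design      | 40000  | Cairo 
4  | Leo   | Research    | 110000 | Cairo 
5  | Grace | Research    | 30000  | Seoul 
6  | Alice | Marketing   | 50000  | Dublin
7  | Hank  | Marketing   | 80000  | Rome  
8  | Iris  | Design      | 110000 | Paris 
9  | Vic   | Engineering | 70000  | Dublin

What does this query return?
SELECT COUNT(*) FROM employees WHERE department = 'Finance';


Counting rows where department = 'Finance'


0


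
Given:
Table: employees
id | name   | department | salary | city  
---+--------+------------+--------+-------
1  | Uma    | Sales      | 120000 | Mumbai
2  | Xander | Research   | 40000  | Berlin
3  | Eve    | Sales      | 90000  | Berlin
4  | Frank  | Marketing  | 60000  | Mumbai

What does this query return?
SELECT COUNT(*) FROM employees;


COUNT(*) counts all rows

4


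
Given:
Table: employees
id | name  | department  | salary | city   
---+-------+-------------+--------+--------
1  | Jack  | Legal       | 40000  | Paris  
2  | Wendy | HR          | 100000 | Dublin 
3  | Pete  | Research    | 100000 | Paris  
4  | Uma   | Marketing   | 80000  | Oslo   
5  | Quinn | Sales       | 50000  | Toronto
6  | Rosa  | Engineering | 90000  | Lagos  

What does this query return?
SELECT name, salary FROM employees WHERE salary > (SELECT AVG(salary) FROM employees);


Subquery: AVG(salary) = 76666.67
Filtering: salary > 76666.67
  Wendy (100000) -> MATCH
  Pete (100000) -> MATCH
  Uma (80000) -> MATCH
  Rosa (90000) -> MATCH


4 rows:
Wendy, 100000
Pete, 100000
Uma, 80000
Rosa, 90000


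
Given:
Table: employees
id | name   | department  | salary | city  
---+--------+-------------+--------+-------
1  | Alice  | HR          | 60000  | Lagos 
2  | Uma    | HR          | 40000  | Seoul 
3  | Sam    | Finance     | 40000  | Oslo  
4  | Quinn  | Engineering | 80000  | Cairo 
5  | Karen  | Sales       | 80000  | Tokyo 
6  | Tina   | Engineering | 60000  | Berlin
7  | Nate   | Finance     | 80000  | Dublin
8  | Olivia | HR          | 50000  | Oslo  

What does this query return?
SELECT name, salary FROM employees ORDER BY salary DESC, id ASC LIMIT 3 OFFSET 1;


Sort by salary DESC (id ASC tiebreak), then skip 1 and take 3
Rows 2 through 4

3 rows:
Karen, 80000
Nate, 80000
Alice, 60000


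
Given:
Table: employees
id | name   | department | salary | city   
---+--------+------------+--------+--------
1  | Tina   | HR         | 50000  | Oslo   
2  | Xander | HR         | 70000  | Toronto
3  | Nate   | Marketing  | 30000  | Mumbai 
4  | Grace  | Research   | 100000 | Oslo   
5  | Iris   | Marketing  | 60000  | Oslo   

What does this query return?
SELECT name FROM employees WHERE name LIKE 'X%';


LIKE 'X%' matches names starting with 'X'
Matching: 1

1 rows:
Xander


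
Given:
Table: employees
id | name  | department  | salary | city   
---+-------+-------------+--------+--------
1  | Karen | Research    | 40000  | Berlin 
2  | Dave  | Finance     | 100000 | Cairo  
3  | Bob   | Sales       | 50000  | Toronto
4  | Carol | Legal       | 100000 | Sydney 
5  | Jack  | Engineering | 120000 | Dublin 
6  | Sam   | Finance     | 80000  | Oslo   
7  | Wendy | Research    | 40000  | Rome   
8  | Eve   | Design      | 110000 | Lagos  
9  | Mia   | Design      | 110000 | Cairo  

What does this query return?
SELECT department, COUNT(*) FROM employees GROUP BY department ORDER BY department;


Assigning each row to its department group:
  Karen -> Research
  Dave -> Finance
  Bob -> Sales
  Carol -> Legal
  Jack -> Engineering
  Sam -> Finance
  Wendy -> Research
  Eve -> Design
  Mia -> Design


6 groups:
Design, 2
Engineering, 1
Finance, 2
Legal, 1
Research, 2
Sales, 1


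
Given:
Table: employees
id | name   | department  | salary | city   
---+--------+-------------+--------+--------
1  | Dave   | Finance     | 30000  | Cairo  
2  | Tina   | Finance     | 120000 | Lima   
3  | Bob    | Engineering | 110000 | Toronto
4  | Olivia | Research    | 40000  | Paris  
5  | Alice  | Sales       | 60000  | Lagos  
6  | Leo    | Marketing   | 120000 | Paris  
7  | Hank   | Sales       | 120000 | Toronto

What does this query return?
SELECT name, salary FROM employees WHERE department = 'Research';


Filtering: department = 'Research'
Matching rows: 1

1 rows:
Olivia, 40000
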